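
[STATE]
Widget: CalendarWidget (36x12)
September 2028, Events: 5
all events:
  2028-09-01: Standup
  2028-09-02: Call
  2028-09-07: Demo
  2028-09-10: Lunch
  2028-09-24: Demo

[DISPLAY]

           September 2028           
Mo Tu We Th Fr Sa Su                
             1*  2*  3              
 4  5  6  7*  8  9 10*              
11 12 13 14 15 16 17                
18 19 20 21 22 23 24*               
25 26 27 28 29 30                   
                                    
                                    
                                    
                                    
                                    


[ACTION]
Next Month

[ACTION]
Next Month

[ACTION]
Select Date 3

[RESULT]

           November 2028            
Mo Tu We Th Fr Sa Su                
       1  2 [ 3]  4  5              
 6  7  8  9 10 11 12                
13 14 15 16 17 18 19                
20 21 22 23 24 25 26                
27 28 29 30                         
                                    
                                    
                                    
                                    
                                    


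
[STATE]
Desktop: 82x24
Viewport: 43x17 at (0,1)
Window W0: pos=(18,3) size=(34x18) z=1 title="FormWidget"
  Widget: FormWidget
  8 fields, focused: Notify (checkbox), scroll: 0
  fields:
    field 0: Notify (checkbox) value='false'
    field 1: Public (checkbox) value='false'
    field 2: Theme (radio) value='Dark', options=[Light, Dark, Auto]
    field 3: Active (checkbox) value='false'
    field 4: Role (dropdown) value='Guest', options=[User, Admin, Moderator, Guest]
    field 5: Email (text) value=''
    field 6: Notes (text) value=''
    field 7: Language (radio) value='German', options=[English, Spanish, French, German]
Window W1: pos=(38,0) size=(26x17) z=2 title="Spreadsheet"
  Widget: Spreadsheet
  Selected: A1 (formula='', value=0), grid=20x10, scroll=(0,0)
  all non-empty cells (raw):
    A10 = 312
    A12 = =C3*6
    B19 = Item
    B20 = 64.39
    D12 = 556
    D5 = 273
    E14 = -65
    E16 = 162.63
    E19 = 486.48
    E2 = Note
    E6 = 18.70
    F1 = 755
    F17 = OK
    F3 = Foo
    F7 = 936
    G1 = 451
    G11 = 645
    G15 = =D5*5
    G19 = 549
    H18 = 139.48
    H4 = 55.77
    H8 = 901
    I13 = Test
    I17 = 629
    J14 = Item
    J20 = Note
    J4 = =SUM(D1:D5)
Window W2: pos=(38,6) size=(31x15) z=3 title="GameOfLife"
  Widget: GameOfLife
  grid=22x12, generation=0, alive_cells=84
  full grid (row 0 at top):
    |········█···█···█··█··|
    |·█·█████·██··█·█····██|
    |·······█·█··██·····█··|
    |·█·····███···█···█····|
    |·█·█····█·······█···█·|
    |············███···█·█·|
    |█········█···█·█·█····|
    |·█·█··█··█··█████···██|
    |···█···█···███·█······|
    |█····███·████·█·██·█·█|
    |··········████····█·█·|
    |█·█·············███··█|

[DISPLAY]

                                      ┃ Spr
                                      ┠────
                  ┏━━━━━━━━━━━━━━━━━━━┃A1: 
                  ┃ FormWidget        ┃    
                  ┠───────────────────┃----
                  ┃> Notify:     [ ]  ┏━━━━
                  ┃  Public:     [ ]  ┃ Gam
                  ┃  Theme:      ( ) L┠────
                  ┃  Active:     [ ]  ┃Gen:
                  ┃  Role:       [Gues┃·█·█
                  ┃  Email:      [    ┃····
                  ┃  Notes:      [    ┃·█··
                  ┃  Language:   ( ) E┃·█·█
                  ┃                   ┃····
                  ┃                   ┃█···
                  ┃                   ┃·█·█
                  ┃                   ┃···█


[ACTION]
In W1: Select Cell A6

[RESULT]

                                      ┃ Spr
                                      ┠────
                  ┏━━━━━━━━━━━━━━━━━━━┃A6: 
                  ┃ FormWidget        ┃    
                  ┠───────────────────┃----
                  ┃> Notify:     [ ]  ┏━━━━
                  ┃  Public:     [ ]  ┃ Gam
                  ┃  Theme:      ( ) L┠────
                  ┃  Active:     [ ]  ┃Gen:
                  ┃  Role:       [Gues┃·█·█
                  ┃  Email:      [    ┃····
                  ┃  Notes:      [    ┃·█··
                  ┃  Language:   ( ) E┃·█·█
                  ┃                   ┃····
                  ┃                   ┃█···
                  ┃                   ┃·█·█
                  ┃                   ┃···█


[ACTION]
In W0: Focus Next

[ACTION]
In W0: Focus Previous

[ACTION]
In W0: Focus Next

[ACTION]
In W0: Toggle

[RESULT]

                                      ┃ Spr
                                      ┠────
                  ┏━━━━━━━━━━━━━━━━━━━┃A6: 
                  ┃ FormWidget        ┃    
                  ┠───────────────────┃----
                  ┃  Notify:     [ ]  ┏━━━━
                  ┃> Public:     [x]  ┃ Gam
                  ┃  Theme:      ( ) L┠────
                  ┃  Active:     [ ]  ┃Gen:
                  ┃  Role:       [Gues┃·█·█
                  ┃  Email:      [    ┃····
                  ┃  Notes:      [    ┃·█··
                  ┃  Language:   ( ) E┃·█·█
                  ┃                   ┃····
                  ┃                   ┃█···
                  ┃                   ┃·█·█
                  ┃                   ┃···█


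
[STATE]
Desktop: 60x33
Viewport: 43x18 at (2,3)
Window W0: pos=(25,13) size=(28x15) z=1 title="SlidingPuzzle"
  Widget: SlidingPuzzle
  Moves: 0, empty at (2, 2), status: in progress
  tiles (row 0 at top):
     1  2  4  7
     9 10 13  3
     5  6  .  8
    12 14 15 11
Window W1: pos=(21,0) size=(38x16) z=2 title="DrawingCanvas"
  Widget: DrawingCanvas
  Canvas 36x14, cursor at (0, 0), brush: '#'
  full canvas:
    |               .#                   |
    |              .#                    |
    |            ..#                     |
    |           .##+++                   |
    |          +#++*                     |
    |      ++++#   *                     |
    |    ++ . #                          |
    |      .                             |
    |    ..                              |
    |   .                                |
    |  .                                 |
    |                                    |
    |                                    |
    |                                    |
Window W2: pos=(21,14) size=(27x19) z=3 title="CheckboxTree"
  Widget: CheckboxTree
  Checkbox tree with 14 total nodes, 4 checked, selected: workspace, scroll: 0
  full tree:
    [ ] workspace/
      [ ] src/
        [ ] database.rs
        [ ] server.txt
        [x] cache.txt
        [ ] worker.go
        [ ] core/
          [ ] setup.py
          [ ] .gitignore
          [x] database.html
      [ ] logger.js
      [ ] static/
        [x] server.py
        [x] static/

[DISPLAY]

                   ┃+              .#      
                   ┃              .#       
                   ┃            ..#        
                   ┃           .##+++      
                   ┃          +#++*        
                   ┃      ++++#   *        
                   ┃    ++ . #             
                   ┃      .                
                   ┃    ..                 
                   ┃   .                   
                   ┃  .                    
                   ┏━━━━━━━━━━━━━━━━━━━━━━━
                   ┃ CheckboxTree          
                   ┠───────────────────────
                   ┃>[-] workspace/        
                   ┃   [-] src/            
                   ┃     [ ] database.rs   
                   ┃     [ ] server.txt    


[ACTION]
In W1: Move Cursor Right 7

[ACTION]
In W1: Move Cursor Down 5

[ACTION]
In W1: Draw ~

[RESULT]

                   ┃               .#      
                   ┃              .#       
                   ┃            ..#        
                   ┃           .##+++      
                   ┃          +#++*        
                   ┃      +~++#   *        
                   ┃    ++ . #             
                   ┃      .                
                   ┃    ..                 
                   ┃   .                   
                   ┃  .                    
                   ┏━━━━━━━━━━━━━━━━━━━━━━━
                   ┃ CheckboxTree          
                   ┠───────────────────────
                   ┃>[-] workspace/        
                   ┃   [-] src/            
                   ┃     [ ] database.rs   
                   ┃     [ ] server.txt    


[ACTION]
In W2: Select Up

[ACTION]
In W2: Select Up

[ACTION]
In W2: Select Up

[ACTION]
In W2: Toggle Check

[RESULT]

                   ┃               .#      
                   ┃              .#       
                   ┃            ..#        
                   ┃           .##+++      
                   ┃          +#++*        
                   ┃      +~++#   *        
                   ┃    ++ . #             
                   ┃      .                
                   ┃    ..                 
                   ┃   .                   
                   ┃  .                    
                   ┏━━━━━━━━━━━━━━━━━━━━━━━
                   ┃ CheckboxTree          
                   ┠───────────────────────
                   ┃>[x] workspace/        
                   ┃   [x] src/            
                   ┃     [x] database.rs   
                   ┃     [x] server.txt    


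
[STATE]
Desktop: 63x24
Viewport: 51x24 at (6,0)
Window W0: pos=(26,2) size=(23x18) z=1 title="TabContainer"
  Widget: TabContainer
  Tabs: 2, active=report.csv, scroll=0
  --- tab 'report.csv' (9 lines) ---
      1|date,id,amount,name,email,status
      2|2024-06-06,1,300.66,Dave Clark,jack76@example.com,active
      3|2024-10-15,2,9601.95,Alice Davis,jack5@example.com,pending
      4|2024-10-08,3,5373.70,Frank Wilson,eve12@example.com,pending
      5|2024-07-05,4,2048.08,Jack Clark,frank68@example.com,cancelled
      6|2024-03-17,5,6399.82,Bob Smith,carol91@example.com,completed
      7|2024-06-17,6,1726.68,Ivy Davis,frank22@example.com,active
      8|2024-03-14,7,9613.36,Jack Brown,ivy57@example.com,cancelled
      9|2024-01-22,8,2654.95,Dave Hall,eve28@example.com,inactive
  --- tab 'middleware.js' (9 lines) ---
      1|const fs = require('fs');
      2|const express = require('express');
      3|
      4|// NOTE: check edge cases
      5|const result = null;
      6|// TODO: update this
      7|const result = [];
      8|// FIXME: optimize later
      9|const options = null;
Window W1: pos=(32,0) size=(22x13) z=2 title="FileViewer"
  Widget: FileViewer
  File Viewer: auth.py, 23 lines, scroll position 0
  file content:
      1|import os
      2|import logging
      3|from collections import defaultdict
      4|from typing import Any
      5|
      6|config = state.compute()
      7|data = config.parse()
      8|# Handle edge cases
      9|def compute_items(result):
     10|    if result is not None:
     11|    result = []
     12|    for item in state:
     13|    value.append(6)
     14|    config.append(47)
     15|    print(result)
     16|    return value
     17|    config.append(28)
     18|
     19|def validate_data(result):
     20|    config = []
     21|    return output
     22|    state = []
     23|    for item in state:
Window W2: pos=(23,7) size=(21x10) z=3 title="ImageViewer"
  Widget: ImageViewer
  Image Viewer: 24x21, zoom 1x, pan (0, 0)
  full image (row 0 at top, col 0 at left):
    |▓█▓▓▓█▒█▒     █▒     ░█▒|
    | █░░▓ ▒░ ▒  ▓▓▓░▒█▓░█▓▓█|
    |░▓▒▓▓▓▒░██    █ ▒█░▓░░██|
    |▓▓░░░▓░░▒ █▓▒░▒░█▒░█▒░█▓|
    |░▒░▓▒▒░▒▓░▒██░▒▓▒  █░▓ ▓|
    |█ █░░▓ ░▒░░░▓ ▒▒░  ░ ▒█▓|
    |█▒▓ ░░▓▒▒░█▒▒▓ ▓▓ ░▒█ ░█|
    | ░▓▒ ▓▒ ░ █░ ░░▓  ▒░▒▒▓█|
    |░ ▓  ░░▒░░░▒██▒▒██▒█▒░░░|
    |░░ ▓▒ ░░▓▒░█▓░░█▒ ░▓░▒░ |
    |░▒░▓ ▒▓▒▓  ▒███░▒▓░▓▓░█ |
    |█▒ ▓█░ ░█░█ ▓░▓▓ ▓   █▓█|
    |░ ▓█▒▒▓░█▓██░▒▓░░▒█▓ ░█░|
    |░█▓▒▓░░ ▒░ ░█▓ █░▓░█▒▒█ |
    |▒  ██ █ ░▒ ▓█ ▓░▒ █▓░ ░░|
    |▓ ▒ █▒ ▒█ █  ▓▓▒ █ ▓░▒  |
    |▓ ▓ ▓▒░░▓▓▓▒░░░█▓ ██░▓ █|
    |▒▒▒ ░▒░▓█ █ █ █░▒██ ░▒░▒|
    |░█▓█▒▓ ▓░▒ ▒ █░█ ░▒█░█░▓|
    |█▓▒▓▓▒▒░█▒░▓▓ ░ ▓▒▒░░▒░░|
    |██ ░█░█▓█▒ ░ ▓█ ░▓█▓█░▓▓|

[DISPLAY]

                          ┏━━━━━━━━━━━━━━━━━━━━┓   
                          ┃ FileViewer         ┃   
                    ┏━━━━━┠────────────────────┨   
                    ┃ TabC┃import os          ▲┃   
                    ┠─────┃import logging     █┃   
                    ┃[repo┃from collections im░┃   
                    ┃─────┃from typing import ░┃   
                 ┏━━━━━━━━━━━━━━━━━━━┓        ░┃   
                 ┃ ImageViewer       ┃ate.comp░┃   
                 ┠───────────────────┨ig.parse░┃   
                 ┃▓█▓▓▓█▒█▒     █▒   ┃ge cases░┃   
                 ┃ █░░▓ ▒░ ▒  ▓▓▓░▒█▓┃_items(r▼┃   
                 ┃░▓▒▓▓▓▒░██    █ ▒█░┃━━━━━━━━━┛   
                 ┃▓▓░░░▓░░▒ █▓▒░▒░█▒░┃.68,┃        
                 ┃░▒░▓▒▒░▒▓░▒██░▒▓▒  ┃.36,┃        
                 ┃█ █░░▓ ░▒░░░▓ ▒▒░  ┃.95,┃        
                 ┗━━━━━━━━━━━━━━━━━━━┛    ┃        
                    ┃                     ┃        
                    ┃                     ┃        
                    ┗━━━━━━━━━━━━━━━━━━━━━┛        
                                                   
                                                   
                                                   
                                                   


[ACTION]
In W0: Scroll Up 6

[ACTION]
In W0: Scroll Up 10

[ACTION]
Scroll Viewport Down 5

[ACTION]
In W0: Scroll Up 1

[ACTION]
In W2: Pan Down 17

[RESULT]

                          ┏━━━━━━━━━━━━━━━━━━━━┓   
                          ┃ FileViewer         ┃   
                    ┏━━━━━┠────────────────────┨   
                    ┃ TabC┃import os          ▲┃   
                    ┠─────┃import logging     █┃   
                    ┃[repo┃from collections im░┃   
                    ┃─────┃from typing import ░┃   
                 ┏━━━━━━━━━━━━━━━━━━━┓        ░┃   
                 ┃ ImageViewer       ┃ate.comp░┃   
                 ┠───────────────────┨ig.parse░┃   
                 ┃▒▒▒ ░▒░▓█ █ █ █░▒██┃ge cases░┃   
                 ┃░█▓█▒▓ ▓░▒ ▒ █░█ ░▒┃_items(r▼┃   
                 ┃█▓▒▓▓▒▒░█▒░▓▓ ░ ▓▒▒┃━━━━━━━━━┛   
                 ┃██ ░█░█▓█▒ ░ ▓█ ░▓█┃.68,┃        
                 ┃                   ┃.36,┃        
                 ┃                   ┃.95,┃        
                 ┗━━━━━━━━━━━━━━━━━━━┛    ┃        
                    ┃                     ┃        
                    ┃                     ┃        
                    ┗━━━━━━━━━━━━━━━━━━━━━┛        
                                                   
                                                   
                                                   
                                                   


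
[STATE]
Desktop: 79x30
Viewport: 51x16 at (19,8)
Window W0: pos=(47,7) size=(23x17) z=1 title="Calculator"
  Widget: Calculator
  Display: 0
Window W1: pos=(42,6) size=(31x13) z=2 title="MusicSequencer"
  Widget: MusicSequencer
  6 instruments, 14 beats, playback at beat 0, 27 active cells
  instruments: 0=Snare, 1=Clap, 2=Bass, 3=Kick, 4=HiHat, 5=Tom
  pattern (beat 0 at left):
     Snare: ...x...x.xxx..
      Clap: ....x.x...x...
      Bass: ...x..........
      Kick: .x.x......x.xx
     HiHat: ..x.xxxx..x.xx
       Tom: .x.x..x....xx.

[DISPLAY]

                       ┠───────────────────────────
                       ┃      ▼1234567890123       
                       ┃ Snare···█···█·███··       
                       ┃  Clap····█·█···█···       
                       ┃  Bass···█··········       
                       ┃  Kick·█·█······█·██       
                       ┃ HiHat··█·████··█·██       
                       ┃   Tom·█·█··█····██·       
                       ┃                           
                       ┃                           
                       ┗━━━━━━━━━━━━━━━━━━━━━━━━━━━
                            ┃├───┼───┼───┼───┤    ┃
                            ┃│ C │ MC│ MR│ M+│    ┃
                            ┃└───┴───┴───┴───┘    ┃
                            ┃                     ┃
                            ┗━━━━━━━━━━━━━━━━━━━━━┛


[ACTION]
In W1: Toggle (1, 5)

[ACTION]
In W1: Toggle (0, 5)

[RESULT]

                       ┠───────────────────────────
                       ┃      ▼1234567890123       
                       ┃ Snare···█·█·█·███··       
                       ┃  Clap····███···█···       
                       ┃  Bass···█··········       
                       ┃  Kick·█·█······█·██       
                       ┃ HiHat··█·████··█·██       
                       ┃   Tom·█·█··█····██·       
                       ┃                           
                       ┃                           
                       ┗━━━━━━━━━━━━━━━━━━━━━━━━━━━
                            ┃├───┼───┼───┼───┤    ┃
                            ┃│ C │ MC│ MR│ M+│    ┃
                            ┃└───┴───┴───┴───┘    ┃
                            ┃                     ┃
                            ┗━━━━━━━━━━━━━━━━━━━━━┛


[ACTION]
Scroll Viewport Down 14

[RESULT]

                       ┃ HiHat··█·████··█·██       
                       ┃   Tom·█·█··█····██·       
                       ┃                           
                       ┃                           
                       ┗━━━━━━━━━━━━━━━━━━━━━━━━━━━
                            ┃├───┼───┼───┼───┤    ┃
                            ┃│ C │ MC│ MR│ M+│    ┃
                            ┃└───┴───┴───┴───┘    ┃
                            ┃                     ┃
                            ┗━━━━━━━━━━━━━━━━━━━━━┛
                                                   
                                                   
                                                   
                                                   
                                                   
                                                   


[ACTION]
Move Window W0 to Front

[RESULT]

                       ┃ HiH┃│ 4 │ 5 │ 6 │ × │    ┃
                       ┃   T┃├───┼───┼───┼───┤    ┃
                       ┃    ┃│ 1 │ 2 │ 3 │ - │    ┃
                       ┃    ┃├───┼───┼───┼───┤    ┃
                       ┗━━━━┃│ 0 │ . │ = │ + │    ┃
                            ┃├───┼───┼───┼───┤    ┃
                            ┃│ C │ MC│ MR│ M+│    ┃
                            ┃└───┴───┴───┴───┘    ┃
                            ┃                     ┃
                            ┗━━━━━━━━━━━━━━━━━━━━━┛
                                                   
                                                   
                                                   
                                                   
                                                   
                                                   


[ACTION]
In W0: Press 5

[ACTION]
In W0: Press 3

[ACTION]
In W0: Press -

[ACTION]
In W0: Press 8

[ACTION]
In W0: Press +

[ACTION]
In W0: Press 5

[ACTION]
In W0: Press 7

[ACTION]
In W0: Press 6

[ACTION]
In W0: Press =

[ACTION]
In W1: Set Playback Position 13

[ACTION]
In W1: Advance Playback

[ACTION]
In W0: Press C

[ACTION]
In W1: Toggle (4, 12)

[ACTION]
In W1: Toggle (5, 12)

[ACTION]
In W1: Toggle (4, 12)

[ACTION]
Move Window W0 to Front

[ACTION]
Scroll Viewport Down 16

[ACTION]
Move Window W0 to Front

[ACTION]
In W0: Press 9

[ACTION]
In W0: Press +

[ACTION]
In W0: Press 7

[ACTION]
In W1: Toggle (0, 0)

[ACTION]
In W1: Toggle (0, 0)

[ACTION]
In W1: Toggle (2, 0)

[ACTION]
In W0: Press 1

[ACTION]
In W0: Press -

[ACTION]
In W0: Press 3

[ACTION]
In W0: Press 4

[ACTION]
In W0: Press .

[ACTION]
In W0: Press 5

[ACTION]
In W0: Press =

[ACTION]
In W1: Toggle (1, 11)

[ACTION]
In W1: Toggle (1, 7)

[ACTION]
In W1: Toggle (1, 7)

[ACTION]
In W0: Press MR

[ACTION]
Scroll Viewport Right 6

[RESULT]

                 ┃ HiH┃│ 4 │ 5 │ 6 │ × │    ┃  ┃   
                 ┃   T┃├───┼───┼───┼───┤    ┃  ┃   
                 ┃    ┃│ 1 │ 2 │ 3 │ - │    ┃  ┃   
                 ┃    ┃├───┼───┼───┼───┤    ┃  ┃   
                 ┗━━━━┃│ 0 │ . │ = │ + │    ┃━━┛   
                      ┃├───┼───┼───┼───┤    ┃      
                      ┃│ C │ MC│ MR│ M+│    ┃      
                      ┃└───┴───┴───┴───┘    ┃      
                      ┃                     ┃      
                      ┗━━━━━━━━━━━━━━━━━━━━━┛      
                                                   
                                                   
                                                   
                                                   
                                                   
                                                   


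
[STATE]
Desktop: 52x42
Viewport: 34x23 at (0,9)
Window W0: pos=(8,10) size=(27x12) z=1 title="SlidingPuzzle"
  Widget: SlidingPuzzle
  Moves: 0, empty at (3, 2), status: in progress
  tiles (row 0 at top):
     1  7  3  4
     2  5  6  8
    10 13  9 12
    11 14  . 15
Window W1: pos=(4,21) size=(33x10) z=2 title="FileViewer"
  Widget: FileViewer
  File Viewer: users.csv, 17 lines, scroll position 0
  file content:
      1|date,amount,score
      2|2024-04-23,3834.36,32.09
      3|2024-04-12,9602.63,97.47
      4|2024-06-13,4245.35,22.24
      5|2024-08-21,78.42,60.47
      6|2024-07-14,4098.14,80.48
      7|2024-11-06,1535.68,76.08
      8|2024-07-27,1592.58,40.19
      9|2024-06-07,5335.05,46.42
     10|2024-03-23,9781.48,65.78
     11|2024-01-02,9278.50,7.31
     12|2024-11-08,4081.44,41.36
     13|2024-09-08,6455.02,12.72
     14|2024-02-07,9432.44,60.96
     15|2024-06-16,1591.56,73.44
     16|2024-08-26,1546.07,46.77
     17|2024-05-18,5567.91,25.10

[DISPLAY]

                                  
        ┏━━━━━━━━━━━━━━━━━━━━━━━━━
        ┃ SlidingPuzzle           
        ┠─────────────────────────
        ┃┌────┬────┬────┬────┐    
        ┃│  1 │  7 │  3 │  4 │    
        ┃├────┼────┼────┼────┤    
        ┃│  2 │  5 │  6 │  8 │    
        ┃├────┼────┼────┼────┤    
        ┃│ 10 │ 13 │  9 │ 12 │    
        ┃├────┼────┼────┼────┤    
        ┃│ 11 │ 14 │    │ 15 │    
    ┏━━━━━━━━━━━━━━━━━━━━━━━━━━━━━
    ┃ FileViewer                  
    ┠─────────────────────────────
    ┃date,amount,score            
    ┃2024-04-23,3834.36,32.09     
    ┃2024-04-12,9602.63,97.47     
    ┃2024-06-13,4245.35,22.24     
    ┃2024-08-21,78.42,60.47       
    ┃2024-07-14,4098.14,80.48     
    ┗━━━━━━━━━━━━━━━━━━━━━━━━━━━━━
                                  


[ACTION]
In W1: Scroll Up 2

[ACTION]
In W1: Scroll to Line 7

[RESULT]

                                  
        ┏━━━━━━━━━━━━━━━━━━━━━━━━━
        ┃ SlidingPuzzle           
        ┠─────────────────────────
        ┃┌────┬────┬────┬────┐    
        ┃│  1 │  7 │  3 │  4 │    
        ┃├────┼────┼────┼────┤    
        ┃│  2 │  5 │  6 │  8 │    
        ┃├────┼────┼────┼────┤    
        ┃│ 10 │ 13 │  9 │ 12 │    
        ┃├────┼────┼────┼────┤    
        ┃│ 11 │ 14 │    │ 15 │    
    ┏━━━━━━━━━━━━━━━━━━━━━━━━━━━━━
    ┃ FileViewer                  
    ┠─────────────────────────────
    ┃2024-11-06,1535.68,76.08     
    ┃2024-07-27,1592.58,40.19     
    ┃2024-06-07,5335.05,46.42     
    ┃2024-03-23,9781.48,65.78     
    ┃2024-01-02,9278.50,7.31      
    ┃2024-11-08,4081.44,41.36     
    ┗━━━━━━━━━━━━━━━━━━━━━━━━━━━━━
                                  


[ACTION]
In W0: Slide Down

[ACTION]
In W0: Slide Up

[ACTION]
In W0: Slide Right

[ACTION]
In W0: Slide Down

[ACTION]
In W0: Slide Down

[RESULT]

                                  
        ┏━━━━━━━━━━━━━━━━━━━━━━━━━
        ┃ SlidingPuzzle           
        ┠─────────────────────────
        ┃┌────┬────┬────┬────┐    
        ┃│  1 │  7 │  3 │  4 │    
        ┃├────┼────┼────┼────┤    
        ┃│  2 │    │  6 │  8 │    
        ┃├────┼────┼────┼────┤    
        ┃│ 10 │  5 │  9 │ 12 │    
        ┃├────┼────┼────┼────┤    
        ┃│ 11 │ 13 │ 14 │ 15 │    
    ┏━━━━━━━━━━━━━━━━━━━━━━━━━━━━━
    ┃ FileViewer                  
    ┠─────────────────────────────
    ┃2024-11-06,1535.68,76.08     
    ┃2024-07-27,1592.58,40.19     
    ┃2024-06-07,5335.05,46.42     
    ┃2024-03-23,9781.48,65.78     
    ┃2024-01-02,9278.50,7.31      
    ┃2024-11-08,4081.44,41.36     
    ┗━━━━━━━━━━━━━━━━━━━━━━━━━━━━━
                                  


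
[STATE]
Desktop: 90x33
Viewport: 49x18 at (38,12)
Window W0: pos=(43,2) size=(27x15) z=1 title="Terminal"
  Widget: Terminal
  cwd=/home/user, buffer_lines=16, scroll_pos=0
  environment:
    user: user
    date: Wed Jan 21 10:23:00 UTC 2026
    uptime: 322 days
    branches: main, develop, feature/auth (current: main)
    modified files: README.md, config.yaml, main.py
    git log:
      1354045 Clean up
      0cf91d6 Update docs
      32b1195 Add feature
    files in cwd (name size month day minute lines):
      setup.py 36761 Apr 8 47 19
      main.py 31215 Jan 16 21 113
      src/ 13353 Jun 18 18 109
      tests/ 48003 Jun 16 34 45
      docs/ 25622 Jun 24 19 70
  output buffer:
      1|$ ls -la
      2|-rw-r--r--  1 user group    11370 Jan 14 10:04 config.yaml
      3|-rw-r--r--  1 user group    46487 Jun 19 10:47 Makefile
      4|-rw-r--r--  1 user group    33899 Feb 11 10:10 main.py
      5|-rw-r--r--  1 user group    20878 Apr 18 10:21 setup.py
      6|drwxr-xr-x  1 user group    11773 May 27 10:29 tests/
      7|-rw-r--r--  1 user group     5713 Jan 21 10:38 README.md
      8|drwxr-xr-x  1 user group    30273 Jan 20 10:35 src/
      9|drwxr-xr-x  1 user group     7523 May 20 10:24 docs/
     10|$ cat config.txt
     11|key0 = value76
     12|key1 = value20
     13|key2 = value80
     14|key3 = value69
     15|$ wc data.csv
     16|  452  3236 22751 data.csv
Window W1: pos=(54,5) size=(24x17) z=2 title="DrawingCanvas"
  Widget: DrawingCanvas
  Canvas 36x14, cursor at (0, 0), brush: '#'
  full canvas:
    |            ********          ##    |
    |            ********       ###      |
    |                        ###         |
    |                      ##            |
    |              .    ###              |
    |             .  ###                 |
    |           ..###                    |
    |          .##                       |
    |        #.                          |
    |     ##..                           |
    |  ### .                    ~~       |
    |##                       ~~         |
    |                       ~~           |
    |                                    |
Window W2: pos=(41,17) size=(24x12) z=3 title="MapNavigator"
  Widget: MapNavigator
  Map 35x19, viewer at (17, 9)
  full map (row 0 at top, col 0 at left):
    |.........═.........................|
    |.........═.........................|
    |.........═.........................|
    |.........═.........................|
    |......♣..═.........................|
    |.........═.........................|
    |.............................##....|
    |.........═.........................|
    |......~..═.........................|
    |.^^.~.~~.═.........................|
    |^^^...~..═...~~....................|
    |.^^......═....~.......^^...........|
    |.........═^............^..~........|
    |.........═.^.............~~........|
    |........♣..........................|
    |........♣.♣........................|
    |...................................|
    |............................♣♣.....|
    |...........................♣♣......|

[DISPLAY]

     ┃drwxr-xr-x┃              .    ###┃         
     ┃drwxr-xr-x┃             .  ###   ┃         
     ┃$ cat conf┃           ..###      ┃         
     ┃key0 = val┃          .##         ┃         
     ┗━━━━━━━━━━┃        #.            ┃         
   ┏━━━━━━━━━━━━━━━━━━━━━━┓            ┃         
   ┃ MapNavigator         ┃            ┃         
   ┠──────────────────────┨            ┃         
   ┃...═..................┃            ┃         
   ┃......................┃━━━━━━━━━━━━┛         
   ┃...═..................┃                      
   ┃~..═..................┃                      
   ┃~~.═.......@..........┃                      
   ┃~..═...~~.............┃                      
   ┃...═....~.......^^....┃                      
   ┃...═^............^..~.┃                      
   ┗━━━━━━━━━━━━━━━━━━━━━━┛                      
                                                 


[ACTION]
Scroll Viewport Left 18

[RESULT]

                       ┃drwxr-xr-x┃              
                       ┃drwxr-xr-x┃             .
                       ┃$ cat conf┃           ..#
                       ┃key0 = val┃          .## 
                       ┗━━━━━━━━━━┃        #.    
                     ┏━━━━━━━━━━━━━━━━━━━━━━┓    
                     ┃ MapNavigator         ┃    
                     ┠──────────────────────┨    
                     ┃...═..................┃    
                     ┃......................┃━━━━
                     ┃...═..................┃    
                     ┃~..═..................┃    
                     ┃~~.═.......@..........┃    
                     ┃~..═...~~.............┃    
                     ┃...═....~.......^^....┃    
                     ┃...═^............^..~.┃    
                     ┗━━━━━━━━━━━━━━━━━━━━━━┛    
                                                 


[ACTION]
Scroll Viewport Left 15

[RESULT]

                                      ┃drwxr-xr-x
                                      ┃drwxr-xr-x
                                      ┃$ cat conf
                                      ┃key0 = val
                                      ┗━━━━━━━━━━
                                    ┏━━━━━━━━━━━━
                                    ┃ MapNavigato
                                    ┠────────────
                                    ┃...═........
                                    ┃............
                                    ┃...═........
                                    ┃~..═........
                                    ┃~~.═.......@
                                    ┃~..═...~~...
                                    ┃...═....~...
                                    ┃...═^.......
                                    ┗━━━━━━━━━━━━
                                                 


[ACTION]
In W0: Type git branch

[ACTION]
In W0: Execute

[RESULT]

                                      ┃* main    
                                      ┃  develop 
                                      ┃  feature/
                                      ┃$ █       
                                      ┗━━━━━━━━━━
                                    ┏━━━━━━━━━━━━
                                    ┃ MapNavigato
                                    ┠────────────
                                    ┃...═........
                                    ┃............
                                    ┃...═........
                                    ┃~..═........
                                    ┃~~.═.......@
                                    ┃~..═...~~...
                                    ┃...═....~...
                                    ┃...═^.......
                                    ┗━━━━━━━━━━━━
                                                 


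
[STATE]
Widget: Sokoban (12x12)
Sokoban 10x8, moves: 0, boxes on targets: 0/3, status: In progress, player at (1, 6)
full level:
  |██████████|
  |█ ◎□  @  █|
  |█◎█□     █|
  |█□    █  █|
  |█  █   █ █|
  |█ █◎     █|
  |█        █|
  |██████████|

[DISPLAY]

██████████  
█ ◎□  @  █  
█◎█□     █  
█□    █  █  
█  █   █ █  
█ █◎     █  
█        █  
██████████  
Moves: 0  0/
            
            
            


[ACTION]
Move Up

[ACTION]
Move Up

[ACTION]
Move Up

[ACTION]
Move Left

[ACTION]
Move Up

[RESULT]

██████████  
█ ◎□ @   █  
█◎█□     █  
█□    █  █  
█  █   █ █  
█ █◎     █  
█        █  
██████████  
Moves: 1  0/
            
            
            


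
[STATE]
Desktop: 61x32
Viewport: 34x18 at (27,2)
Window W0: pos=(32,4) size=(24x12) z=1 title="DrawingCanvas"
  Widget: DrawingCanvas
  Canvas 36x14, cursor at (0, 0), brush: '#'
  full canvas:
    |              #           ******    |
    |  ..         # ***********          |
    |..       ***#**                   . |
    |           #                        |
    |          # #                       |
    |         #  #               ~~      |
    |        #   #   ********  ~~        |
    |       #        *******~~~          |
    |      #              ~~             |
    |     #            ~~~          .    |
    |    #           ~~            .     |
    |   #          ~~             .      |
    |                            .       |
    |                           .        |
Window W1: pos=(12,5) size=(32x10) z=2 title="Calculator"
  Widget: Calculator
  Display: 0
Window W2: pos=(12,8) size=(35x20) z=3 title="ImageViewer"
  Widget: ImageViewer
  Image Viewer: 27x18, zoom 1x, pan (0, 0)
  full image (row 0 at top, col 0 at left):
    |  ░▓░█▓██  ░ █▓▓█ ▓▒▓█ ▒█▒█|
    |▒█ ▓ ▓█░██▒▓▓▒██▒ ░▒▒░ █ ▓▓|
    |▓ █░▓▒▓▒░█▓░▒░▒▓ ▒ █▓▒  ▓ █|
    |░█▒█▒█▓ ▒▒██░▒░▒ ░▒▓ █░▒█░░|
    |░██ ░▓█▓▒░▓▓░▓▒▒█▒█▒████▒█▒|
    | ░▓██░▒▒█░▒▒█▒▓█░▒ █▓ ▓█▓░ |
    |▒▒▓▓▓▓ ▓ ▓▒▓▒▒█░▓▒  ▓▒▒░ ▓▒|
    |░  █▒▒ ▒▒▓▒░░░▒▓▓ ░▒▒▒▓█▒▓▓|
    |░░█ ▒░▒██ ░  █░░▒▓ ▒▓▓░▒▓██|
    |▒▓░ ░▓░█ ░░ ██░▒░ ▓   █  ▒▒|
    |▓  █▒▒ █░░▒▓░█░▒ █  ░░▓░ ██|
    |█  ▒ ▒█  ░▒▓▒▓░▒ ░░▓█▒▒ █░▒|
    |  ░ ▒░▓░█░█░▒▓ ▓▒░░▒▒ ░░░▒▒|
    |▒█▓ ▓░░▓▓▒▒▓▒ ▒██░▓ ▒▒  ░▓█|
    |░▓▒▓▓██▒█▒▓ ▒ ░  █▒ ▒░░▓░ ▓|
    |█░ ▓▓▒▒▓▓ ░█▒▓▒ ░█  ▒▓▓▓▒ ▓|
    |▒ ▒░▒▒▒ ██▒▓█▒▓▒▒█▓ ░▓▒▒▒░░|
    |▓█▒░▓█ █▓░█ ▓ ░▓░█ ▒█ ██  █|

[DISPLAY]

                                  
                                  
     ┏━━━━━━━━━━━━━━━━━━━━━━┓     
━━━━━━━━━━━━━━━━┓vas        ┃     
                ┃───────────┨     
────────────────┨   #       ┃     
━━━━━━━━━━━━━━━━━━━┓ *******┃     
                   ┃*       ┃     
───────────────────┨        ┃     
▓▓█ ▓▒▓█ ▒█▒█      ┃        ┃     
██▒ ░▒▒░ █ ▓▓      ┃        ┃     
▒▓ ▒ █▓▒  ▓ █      ┃  ******┃     
░▒ ░▒▓ █░▒█░░      ┃  ******┃     
▒▒█▒█▒████▒█▒      ┃━━━━━━━━┛     
▓█░▒ █▓ ▓█▓░       ┃              
█░▓▒  ▓▒▒░ ▓▒      ┃              
▒▓▓ ░▒▒▒▓█▒▓▓      ┃              
░░▒▓ ▒▓▓░▒▓██      ┃              


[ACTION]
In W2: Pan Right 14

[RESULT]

                                  
                                  
     ┏━━━━━━━━━━━━━━━━━━━━━━┓     
━━━━━━━━━━━━━━━━┓vas        ┃     
                ┃───────────┨     
────────────────┨   #       ┃     
━━━━━━━━━━━━━━━━━━━┓ *******┃     
                   ┃*       ┃     
───────────────────┨        ┃     
                   ┃        ┃     
                   ┃        ┃     
                   ┃  ******┃     
                   ┃  ******┃     
                   ┃━━━━━━━━┛     
                   ┃              
                   ┃              
                   ┃              
                   ┃              


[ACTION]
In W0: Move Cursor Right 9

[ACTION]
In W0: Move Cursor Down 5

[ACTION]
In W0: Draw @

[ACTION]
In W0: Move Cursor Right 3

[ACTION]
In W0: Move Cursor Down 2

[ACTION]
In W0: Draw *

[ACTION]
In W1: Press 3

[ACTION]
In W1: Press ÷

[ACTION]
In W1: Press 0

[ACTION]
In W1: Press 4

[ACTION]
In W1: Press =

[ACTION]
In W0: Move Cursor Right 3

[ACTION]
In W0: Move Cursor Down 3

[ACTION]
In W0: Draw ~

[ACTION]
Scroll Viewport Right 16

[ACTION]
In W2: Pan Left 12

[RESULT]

                                  
                                  
     ┏━━━━━━━━━━━━━━━━━━━━━━┓     
━━━━━━━━━━━━━━━━┓vas        ┃     
                ┃───────────┨     
────────────────┨   #       ┃     
━━━━━━━━━━━━━━━━━━━┓ *******┃     
                   ┃*       ┃     
───────────────────┨        ┃     
█ ▓▒▓█ ▒█▒█        ┃        ┃     
▒ ░▒▒░ █ ▓▓        ┃        ┃     
 ▒ █▓▒  ▓ █        ┃  ******┃     
 ░▒▓ █░▒█░░        ┃  ******┃     
█▒█▒████▒█▒        ┃━━━━━━━━┛     
░▒ █▓ ▓█▓░         ┃              
▓▒  ▓▒▒░ ▓▒        ┃              
▓ ░▒▒▒▓█▒▓▓        ┃              
▒▓ ▒▓▓░▒▓██        ┃              
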